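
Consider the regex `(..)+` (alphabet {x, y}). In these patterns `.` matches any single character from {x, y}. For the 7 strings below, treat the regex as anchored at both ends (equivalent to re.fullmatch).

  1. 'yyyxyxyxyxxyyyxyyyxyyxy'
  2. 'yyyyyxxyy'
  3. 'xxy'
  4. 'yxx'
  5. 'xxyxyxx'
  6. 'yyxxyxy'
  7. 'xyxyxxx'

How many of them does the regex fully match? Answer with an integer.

0

1 → no match
2 → no match
3 → no match
4 → no match
5 → no match
6 → no match
7 → no match
Total matched: 0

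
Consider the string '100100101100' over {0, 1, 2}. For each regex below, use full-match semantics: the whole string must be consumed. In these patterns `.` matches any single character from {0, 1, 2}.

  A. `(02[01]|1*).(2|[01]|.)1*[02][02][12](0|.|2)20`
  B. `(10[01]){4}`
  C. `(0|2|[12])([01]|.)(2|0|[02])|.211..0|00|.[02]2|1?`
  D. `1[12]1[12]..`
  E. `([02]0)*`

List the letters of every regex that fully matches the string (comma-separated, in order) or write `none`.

A → no match — must end with '20'
B → match
C → no match
D → no match
E → no match

B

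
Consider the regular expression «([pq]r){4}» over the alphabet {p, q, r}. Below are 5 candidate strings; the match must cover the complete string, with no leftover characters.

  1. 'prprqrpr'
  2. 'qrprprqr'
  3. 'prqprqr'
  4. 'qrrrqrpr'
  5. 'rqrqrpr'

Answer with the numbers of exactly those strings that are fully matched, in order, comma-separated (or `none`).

1 → match
2 → match
3 → no match
4 → no match
5 → no match

1, 2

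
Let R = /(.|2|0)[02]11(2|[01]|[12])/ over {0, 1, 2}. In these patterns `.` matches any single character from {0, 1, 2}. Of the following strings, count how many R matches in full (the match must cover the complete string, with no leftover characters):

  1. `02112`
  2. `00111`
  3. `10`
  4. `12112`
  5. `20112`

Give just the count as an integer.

4

1. `02112` → match
2. `00111` → match
3. `10` → no match
4. `12112` → match
5. `20112` → match
Total matched: 4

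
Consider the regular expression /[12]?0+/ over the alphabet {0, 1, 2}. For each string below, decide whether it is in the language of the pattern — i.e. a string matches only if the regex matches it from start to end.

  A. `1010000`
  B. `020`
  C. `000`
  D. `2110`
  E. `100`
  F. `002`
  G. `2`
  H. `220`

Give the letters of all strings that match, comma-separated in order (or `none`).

A. `1010000` → no match
B. `020` → no match
C. `000` → match
D. `2110` → no match
E. `100` → match
F. `002` → no match — must end with `0`
G. `2` → no match — must end with `0`
H. `220` → no match

C, E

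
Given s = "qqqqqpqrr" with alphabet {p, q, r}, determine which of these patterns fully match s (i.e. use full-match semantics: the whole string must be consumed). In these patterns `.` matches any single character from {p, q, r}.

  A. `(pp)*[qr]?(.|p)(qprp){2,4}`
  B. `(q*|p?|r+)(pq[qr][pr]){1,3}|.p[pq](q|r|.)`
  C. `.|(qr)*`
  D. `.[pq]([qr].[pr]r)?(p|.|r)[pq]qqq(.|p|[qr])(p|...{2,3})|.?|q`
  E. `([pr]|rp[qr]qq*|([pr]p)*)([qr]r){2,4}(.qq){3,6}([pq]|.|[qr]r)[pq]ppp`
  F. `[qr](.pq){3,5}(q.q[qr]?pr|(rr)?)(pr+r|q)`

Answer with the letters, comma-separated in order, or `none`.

A → no match — must end with "qprp"
B → match
C → no match
D → no match
E → no match — must end with "ppp"
F → no match

B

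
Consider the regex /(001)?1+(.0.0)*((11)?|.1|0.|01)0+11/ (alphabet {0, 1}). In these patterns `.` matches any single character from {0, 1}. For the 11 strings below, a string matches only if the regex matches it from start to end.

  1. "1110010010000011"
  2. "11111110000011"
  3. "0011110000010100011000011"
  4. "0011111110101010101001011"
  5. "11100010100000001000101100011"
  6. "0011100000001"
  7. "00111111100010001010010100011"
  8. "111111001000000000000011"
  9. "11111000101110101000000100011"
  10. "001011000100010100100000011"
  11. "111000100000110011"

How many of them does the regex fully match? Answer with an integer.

6

1 → match
2 → match
3 → match
4 → match
5 → match
6 → no match — must end with "011"
7 → no match
8 → match
9 → no match
10 → no match
11 → no match
Total matched: 6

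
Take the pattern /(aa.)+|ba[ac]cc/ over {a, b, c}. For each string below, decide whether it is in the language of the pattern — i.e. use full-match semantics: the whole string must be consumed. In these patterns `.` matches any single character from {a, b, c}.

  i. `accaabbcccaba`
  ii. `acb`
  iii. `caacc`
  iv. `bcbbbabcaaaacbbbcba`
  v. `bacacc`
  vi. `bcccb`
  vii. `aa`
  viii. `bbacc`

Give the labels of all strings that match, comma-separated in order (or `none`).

none

i → no match
ii → no match
iii → no match
iv → no match
v → no match
vi → no match
vii → no match
viii → no match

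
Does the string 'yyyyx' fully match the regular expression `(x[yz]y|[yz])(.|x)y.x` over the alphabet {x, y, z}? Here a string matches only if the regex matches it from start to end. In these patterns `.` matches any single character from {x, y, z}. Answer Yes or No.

Yes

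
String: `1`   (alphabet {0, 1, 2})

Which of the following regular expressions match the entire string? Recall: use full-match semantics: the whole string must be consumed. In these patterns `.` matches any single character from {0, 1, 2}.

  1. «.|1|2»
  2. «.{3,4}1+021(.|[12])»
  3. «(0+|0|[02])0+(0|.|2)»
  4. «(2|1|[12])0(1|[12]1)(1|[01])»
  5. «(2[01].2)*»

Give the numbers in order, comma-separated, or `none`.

1

1 → match
2 → no match
3 → no match
4 → no match
5 → no match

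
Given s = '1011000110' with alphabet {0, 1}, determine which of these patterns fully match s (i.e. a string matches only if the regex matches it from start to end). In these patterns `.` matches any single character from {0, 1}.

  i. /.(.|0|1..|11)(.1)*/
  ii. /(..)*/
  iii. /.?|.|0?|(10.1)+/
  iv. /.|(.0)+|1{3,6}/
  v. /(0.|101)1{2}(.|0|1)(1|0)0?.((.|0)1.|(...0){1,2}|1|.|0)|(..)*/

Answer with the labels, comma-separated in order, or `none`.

i → no match
ii → match
iii → no match
iv → no match
v → match

ii, v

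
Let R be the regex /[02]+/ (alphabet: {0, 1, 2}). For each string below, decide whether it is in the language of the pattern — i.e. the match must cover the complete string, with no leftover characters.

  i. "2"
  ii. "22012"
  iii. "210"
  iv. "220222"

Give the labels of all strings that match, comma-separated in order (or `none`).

i. "2" → match
ii. "22012" → no match
iii. "210" → no match
iv. "220222" → match

i, iv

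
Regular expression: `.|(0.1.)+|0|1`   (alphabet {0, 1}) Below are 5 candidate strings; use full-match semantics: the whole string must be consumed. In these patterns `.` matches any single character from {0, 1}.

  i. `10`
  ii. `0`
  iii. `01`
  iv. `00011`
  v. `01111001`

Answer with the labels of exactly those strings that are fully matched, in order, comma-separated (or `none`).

ii

i → no match
ii → match
iii → no match
iv → no match
v → no match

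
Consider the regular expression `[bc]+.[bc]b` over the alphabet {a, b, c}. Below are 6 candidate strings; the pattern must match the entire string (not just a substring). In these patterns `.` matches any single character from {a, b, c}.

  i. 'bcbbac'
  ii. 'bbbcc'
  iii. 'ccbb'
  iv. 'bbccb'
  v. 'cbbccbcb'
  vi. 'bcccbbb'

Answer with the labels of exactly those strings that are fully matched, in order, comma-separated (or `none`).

i. 'bcbbac' → no match — must end with 'b'
ii. 'bbbcc' → no match — must end with 'b'
iii. 'ccbb' → match
iv. 'bbccb' → match
v. 'cbbccbcb' → match
vi. 'bcccbbb' → match

iii, iv, v, vi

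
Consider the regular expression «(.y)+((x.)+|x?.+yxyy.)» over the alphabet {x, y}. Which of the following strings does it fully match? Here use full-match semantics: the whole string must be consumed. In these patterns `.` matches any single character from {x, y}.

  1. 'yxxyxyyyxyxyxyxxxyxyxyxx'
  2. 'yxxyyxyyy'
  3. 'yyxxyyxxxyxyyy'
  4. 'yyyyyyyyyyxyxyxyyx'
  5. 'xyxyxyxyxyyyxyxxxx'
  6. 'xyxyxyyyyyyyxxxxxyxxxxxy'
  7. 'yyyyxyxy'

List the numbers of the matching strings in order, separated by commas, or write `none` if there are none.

1 → no match
2 → no match
3 → match
4 → match
5 → match
6 → match
7 → match

3, 4, 5, 6, 7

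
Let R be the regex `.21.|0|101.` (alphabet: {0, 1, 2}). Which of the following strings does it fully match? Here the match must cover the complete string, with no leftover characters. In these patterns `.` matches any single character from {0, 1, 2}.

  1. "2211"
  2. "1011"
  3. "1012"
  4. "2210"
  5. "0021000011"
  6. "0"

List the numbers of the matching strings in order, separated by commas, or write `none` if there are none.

1 → match
2 → match
3 → match
4 → match
5 → no match
6 → match

1, 2, 3, 4, 6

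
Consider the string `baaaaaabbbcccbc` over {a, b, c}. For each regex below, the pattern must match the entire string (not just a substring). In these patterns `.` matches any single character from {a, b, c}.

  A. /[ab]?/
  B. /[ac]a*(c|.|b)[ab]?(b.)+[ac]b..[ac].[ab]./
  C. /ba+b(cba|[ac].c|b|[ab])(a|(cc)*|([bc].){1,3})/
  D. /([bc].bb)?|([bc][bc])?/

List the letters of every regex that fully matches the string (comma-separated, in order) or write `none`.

A → no match
B → no match
C → match
D → no match

C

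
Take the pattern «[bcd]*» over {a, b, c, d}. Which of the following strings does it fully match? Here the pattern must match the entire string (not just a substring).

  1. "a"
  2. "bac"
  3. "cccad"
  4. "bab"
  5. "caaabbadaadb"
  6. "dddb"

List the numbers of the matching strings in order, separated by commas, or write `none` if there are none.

1 → no match
2 → no match
3 → no match
4 → no match
5 → no match
6 → match

6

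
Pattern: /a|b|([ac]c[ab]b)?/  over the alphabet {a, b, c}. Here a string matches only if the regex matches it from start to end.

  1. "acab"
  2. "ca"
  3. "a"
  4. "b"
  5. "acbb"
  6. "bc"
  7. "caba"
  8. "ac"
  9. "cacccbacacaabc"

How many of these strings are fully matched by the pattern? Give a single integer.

1 → match
2 → no match
3 → match
4 → match
5 → match
6 → no match
7 → no match
8 → no match
9 → no match
Total matched: 4

4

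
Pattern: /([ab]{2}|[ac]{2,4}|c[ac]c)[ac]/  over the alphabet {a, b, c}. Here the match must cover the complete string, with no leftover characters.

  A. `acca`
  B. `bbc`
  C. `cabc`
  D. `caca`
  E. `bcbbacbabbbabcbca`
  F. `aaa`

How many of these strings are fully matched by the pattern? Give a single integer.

4

A. `acca` → match
B. `bbc` → match
C. `cabc` → no match
D. `caca` → match
E → no match
F. `aaa` → match
Total matched: 4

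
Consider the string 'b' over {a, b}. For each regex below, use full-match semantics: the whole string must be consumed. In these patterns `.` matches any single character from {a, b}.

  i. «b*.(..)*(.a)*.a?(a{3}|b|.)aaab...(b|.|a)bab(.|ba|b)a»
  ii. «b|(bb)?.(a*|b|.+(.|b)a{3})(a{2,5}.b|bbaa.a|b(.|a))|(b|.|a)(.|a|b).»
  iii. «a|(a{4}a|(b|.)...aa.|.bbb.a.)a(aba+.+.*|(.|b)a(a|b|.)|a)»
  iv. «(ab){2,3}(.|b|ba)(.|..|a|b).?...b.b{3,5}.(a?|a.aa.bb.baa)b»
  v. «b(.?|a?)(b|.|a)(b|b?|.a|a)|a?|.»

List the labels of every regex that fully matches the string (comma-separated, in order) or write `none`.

i → no match — must end with 'a'
ii → match
iii → no match
iv → no match — must start with 'ab'
v → match

ii, v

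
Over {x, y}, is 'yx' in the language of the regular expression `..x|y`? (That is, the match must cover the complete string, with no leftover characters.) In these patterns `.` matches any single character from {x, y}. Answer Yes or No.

No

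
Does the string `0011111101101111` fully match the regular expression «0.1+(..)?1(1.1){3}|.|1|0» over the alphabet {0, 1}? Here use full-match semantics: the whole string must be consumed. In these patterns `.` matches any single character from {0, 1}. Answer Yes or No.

Yes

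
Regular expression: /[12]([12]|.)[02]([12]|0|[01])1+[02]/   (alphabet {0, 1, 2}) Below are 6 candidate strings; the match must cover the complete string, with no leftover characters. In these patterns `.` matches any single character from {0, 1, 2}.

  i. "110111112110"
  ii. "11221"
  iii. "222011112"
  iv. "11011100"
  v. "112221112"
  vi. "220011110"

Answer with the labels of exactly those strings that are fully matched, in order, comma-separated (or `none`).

i → no match
ii → no match
iii → match
iv → no match
v → no match
vi → match

iii, vi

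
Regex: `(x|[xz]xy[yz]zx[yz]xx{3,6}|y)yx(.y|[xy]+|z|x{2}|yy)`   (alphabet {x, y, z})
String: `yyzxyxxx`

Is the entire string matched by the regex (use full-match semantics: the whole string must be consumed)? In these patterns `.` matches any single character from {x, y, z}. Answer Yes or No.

No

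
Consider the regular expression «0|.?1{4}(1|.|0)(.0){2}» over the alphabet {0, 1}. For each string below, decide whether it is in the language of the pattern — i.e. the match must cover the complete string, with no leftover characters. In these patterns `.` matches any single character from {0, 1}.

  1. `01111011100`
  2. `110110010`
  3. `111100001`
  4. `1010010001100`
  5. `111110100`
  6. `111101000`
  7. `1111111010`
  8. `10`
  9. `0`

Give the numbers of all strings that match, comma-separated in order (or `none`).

1 → no match
2 → no match
3 → no match — must end with `0`
4 → no match
5 → no match
6 → match
7 → match
8 → no match
9 → match

6, 7, 9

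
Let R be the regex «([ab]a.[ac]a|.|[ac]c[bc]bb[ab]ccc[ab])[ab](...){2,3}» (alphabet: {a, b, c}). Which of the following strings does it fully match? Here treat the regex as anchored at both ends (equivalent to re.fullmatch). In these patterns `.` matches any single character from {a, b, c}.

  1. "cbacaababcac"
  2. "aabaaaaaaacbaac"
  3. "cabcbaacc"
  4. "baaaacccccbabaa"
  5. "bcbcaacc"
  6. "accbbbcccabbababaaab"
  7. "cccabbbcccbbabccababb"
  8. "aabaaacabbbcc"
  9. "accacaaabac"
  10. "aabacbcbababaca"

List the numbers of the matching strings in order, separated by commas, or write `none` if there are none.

1 → no match
2 → match
3 → no match
4 → no match
5 → no match
6 → match
7 → no match
8 → no match
9 → no match
10 → no match

2, 6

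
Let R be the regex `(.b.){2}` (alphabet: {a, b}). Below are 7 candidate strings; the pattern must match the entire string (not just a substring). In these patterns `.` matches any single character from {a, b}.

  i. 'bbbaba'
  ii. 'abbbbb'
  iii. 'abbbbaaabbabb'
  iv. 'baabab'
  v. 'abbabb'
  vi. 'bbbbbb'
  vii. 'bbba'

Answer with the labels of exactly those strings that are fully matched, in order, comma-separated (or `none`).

i, ii, v, vi

i → match
ii → match
iii → no match
iv → no match
v → match
vi → match
vii → no match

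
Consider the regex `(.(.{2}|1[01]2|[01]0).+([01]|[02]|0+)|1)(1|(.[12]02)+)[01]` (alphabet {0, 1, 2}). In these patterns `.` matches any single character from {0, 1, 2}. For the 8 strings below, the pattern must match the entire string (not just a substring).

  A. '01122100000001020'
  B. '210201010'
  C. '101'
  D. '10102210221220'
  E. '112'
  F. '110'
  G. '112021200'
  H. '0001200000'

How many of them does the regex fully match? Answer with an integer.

3

A → match
B. '210201010' → match
C. '101' → no match
D → no match
E. '112' → no match
F. '110' → match
G. '112021200' → no match
H. '0001200000' → no match
Total matched: 3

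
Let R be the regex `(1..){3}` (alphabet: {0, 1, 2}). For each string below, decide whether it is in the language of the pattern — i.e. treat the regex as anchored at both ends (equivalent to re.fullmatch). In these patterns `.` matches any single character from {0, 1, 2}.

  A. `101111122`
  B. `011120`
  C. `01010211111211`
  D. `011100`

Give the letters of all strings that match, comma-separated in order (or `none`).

A → match
B → no match — must start with `1`
C → no match — must start with `1`
D → no match — must start with `1`

A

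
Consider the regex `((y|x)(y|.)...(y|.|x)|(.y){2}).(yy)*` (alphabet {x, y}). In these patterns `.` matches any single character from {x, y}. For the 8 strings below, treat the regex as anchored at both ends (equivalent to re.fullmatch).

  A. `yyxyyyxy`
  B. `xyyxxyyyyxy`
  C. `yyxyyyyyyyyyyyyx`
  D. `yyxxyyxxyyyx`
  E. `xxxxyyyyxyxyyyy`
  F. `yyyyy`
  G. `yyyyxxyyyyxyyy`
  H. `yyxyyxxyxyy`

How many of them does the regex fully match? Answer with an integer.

A. `yyxyyyxy` → no match
B. `xyyxxyyyyxy` → no match
C → no match
D. `yyxxyyxxyyyx` → no match
E → no match
F. `yyyyy` → match
G → no match
H. `yyxyyxxyxyy` → no match
Total matched: 1

1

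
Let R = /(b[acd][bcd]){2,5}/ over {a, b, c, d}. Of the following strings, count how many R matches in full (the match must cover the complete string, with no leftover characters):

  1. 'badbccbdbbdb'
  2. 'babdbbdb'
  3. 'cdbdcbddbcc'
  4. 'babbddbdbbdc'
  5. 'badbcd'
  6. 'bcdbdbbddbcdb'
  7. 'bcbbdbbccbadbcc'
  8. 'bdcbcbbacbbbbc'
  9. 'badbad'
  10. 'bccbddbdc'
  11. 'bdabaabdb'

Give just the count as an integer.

6

1 → match
2 → no match
3 → no match — must start with 'b'
4 → match
5 → match
6 → no match
7 → match
8 → no match
9 → match
10 → match
11 → no match
Total matched: 6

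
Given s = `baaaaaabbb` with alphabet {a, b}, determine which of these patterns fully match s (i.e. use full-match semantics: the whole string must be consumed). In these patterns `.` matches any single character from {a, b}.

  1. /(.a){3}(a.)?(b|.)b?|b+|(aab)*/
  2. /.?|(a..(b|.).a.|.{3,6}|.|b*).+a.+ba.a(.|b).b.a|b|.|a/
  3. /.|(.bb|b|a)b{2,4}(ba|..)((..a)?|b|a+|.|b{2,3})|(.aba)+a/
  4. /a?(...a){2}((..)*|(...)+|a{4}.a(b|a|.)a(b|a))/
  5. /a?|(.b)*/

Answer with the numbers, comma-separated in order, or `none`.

1

1 → match
2 → no match
3 → no match
4 → no match
5 → no match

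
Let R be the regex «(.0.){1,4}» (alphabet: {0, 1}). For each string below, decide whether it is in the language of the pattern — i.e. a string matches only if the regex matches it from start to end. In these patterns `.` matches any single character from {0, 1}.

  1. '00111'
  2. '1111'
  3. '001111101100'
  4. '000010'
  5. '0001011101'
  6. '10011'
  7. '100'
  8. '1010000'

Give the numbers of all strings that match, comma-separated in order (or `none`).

7

1 → no match
2 → no match
3 → no match
4 → no match
5 → no match
6 → no match
7 → match
8 → no match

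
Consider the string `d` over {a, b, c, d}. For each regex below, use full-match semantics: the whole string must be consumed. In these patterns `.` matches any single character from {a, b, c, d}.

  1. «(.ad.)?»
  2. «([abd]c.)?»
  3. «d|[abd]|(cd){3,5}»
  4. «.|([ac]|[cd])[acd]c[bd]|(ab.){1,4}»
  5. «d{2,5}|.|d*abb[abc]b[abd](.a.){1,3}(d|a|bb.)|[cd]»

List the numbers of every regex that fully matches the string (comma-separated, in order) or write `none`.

3, 4, 5

1 → no match
2 → no match
3 → match
4 → match
5 → match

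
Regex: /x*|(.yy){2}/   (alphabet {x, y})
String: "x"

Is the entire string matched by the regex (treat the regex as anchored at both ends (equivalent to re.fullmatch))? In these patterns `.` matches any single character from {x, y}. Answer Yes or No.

Yes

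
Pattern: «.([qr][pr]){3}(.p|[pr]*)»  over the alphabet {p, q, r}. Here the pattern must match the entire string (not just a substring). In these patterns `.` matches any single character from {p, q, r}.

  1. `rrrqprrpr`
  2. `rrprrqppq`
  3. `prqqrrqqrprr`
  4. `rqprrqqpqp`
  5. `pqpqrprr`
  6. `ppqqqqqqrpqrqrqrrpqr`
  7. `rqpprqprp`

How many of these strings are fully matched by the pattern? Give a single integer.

1 → match
2 → no match
3 → no match
4 → no match
5 → no match
6 → no match
7 → no match
Total matched: 1

1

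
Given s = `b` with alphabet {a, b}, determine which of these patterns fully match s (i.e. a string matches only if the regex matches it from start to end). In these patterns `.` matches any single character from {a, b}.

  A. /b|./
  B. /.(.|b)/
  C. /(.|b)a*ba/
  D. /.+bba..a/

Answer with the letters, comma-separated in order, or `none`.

A

A → match
B → no match
C → no match — must end with `ba`
D → no match — must end with `a`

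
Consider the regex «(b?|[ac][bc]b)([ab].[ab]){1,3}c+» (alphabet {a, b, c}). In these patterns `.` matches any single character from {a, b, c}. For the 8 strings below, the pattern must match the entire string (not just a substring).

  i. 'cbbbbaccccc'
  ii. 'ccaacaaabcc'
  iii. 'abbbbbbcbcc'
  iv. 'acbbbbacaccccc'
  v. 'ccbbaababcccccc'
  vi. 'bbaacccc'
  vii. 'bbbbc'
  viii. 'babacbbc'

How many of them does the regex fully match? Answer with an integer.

i → match
ii → no match
iii → match
iv → match
v → match
vi → match
vii → match
viii → no match
Total matched: 6

6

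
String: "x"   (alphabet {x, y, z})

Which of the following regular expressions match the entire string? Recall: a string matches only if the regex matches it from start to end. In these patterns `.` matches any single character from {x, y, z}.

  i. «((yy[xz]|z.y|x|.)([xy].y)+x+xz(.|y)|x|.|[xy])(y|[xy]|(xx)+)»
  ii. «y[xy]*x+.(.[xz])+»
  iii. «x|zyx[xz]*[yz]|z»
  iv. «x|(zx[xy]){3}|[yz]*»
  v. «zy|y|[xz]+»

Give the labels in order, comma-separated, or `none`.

iii, iv, v

i → no match
ii → no match — must start with "y"
iii → match
iv → match
v → match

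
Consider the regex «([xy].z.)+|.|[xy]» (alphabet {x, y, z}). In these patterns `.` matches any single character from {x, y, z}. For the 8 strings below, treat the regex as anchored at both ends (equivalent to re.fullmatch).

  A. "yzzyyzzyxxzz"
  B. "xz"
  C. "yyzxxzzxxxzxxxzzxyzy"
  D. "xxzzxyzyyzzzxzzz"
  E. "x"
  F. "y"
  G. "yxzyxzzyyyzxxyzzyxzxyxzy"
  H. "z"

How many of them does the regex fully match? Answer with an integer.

7

A → match
B → no match
C → match
D → match
E → match
F → match
G → match
H → match
Total matched: 7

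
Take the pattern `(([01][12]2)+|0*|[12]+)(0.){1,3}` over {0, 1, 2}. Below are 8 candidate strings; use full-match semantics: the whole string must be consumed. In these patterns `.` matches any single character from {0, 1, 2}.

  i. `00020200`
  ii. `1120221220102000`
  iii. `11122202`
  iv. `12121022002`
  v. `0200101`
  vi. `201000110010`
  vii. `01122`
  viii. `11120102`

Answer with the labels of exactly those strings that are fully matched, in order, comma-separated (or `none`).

i, iii, viii

i → match
ii → no match
iii → match
iv → no match
v → no match
vi → no match
vii → no match
viii → match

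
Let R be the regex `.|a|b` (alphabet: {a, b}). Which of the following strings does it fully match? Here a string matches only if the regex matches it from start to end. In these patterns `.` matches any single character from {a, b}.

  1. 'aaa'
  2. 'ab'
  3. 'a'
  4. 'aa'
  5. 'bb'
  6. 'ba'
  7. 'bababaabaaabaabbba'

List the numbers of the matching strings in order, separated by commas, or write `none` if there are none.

1 → no match
2 → no match
3 → match
4 → no match
5 → no match
6 → no match
7 → no match

3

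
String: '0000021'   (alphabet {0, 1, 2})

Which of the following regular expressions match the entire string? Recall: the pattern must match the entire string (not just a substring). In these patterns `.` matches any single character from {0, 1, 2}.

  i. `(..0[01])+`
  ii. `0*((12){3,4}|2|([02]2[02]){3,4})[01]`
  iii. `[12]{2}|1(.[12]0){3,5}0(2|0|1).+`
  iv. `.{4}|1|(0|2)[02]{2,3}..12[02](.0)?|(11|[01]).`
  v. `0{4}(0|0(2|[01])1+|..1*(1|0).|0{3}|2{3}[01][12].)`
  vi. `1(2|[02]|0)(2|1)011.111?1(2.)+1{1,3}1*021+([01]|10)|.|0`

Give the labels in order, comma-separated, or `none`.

i → no match
ii → match
iii → no match
iv → no match
v → match
vi → no match

ii, v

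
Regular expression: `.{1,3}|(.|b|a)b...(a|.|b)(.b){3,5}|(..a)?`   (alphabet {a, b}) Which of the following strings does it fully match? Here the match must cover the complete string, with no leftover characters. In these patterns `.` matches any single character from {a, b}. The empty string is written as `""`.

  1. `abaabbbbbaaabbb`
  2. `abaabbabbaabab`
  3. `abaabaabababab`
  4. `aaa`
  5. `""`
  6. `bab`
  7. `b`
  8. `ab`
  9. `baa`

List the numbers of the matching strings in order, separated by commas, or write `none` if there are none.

3, 4, 5, 6, 7, 8, 9

1 → no match
2 → no match
3 → match
4. `aaa` → match
5. `""` → match
6. `bab` → match
7. `b` → match
8. `ab` → match
9. `baa` → match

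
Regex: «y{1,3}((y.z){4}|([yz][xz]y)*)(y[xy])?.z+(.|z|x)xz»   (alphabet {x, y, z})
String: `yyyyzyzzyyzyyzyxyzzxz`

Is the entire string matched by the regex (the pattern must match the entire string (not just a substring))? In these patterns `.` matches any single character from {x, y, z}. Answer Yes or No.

Yes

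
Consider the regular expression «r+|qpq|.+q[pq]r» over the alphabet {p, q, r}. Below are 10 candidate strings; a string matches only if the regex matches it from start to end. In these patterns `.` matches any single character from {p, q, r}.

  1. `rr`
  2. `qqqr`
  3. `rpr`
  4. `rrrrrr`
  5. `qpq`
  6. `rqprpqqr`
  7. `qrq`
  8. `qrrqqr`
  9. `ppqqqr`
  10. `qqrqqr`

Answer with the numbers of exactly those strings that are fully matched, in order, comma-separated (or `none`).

1, 2, 4, 5, 6, 8, 9, 10

1 → match
2 → match
3 → no match
4 → match
5 → match
6 → match
7 → no match
8 → match
9 → match
10 → match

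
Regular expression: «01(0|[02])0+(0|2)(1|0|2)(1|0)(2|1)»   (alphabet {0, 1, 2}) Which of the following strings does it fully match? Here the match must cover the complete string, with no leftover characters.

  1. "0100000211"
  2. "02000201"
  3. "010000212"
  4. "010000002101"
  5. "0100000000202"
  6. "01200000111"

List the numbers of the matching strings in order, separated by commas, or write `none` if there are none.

1, 3, 4, 5, 6

1 → match
2 → no match — must start with "01"
3 → match
4 → match
5 → match
6 → match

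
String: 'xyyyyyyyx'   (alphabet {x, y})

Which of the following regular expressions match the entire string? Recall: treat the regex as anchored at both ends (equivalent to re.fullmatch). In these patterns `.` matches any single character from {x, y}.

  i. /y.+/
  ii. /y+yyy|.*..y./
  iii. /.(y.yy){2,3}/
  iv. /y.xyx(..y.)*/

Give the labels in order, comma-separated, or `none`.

i → no match — must start with 'y'
ii → match
iii → no match — must end with 'yy'
iv → no match — must start with 'y'

ii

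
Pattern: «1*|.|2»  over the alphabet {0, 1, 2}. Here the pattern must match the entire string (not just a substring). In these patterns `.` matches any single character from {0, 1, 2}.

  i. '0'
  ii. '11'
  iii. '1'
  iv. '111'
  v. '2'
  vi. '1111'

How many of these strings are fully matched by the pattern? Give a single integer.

i → match
ii → match
iii → match
iv → match
v → match
vi → match
Total matched: 6

6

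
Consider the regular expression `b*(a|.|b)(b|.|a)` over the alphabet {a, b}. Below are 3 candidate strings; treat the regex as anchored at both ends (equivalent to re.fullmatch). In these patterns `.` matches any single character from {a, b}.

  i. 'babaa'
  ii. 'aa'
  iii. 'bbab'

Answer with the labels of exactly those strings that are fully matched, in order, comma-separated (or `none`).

ii, iii

i → no match
ii → match
iii → match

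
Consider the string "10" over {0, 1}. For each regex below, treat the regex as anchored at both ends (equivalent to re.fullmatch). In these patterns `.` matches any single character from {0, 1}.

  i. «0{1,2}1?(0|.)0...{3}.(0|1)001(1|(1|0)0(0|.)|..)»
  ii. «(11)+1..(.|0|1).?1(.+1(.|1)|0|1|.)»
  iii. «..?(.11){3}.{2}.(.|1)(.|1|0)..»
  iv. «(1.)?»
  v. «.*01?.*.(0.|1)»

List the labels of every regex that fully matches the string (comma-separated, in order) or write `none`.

i → no match — must start with "0"
ii → no match — must start with "11"
iii → no match
iv → match
v → no match

iv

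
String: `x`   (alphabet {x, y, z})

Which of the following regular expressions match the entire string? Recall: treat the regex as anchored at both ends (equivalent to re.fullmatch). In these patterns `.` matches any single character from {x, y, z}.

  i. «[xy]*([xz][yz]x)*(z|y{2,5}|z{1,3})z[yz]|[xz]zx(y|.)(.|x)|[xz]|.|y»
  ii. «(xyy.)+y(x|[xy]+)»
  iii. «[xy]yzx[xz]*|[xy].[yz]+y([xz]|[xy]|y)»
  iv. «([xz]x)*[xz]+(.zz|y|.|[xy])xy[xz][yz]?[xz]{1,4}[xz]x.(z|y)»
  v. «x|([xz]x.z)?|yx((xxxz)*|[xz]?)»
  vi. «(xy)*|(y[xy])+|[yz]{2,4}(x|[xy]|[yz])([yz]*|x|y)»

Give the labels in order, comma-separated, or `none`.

i, v

i → match
ii → no match — must start with `xyy`
iii → no match
iv → no match
v → match
vi → no match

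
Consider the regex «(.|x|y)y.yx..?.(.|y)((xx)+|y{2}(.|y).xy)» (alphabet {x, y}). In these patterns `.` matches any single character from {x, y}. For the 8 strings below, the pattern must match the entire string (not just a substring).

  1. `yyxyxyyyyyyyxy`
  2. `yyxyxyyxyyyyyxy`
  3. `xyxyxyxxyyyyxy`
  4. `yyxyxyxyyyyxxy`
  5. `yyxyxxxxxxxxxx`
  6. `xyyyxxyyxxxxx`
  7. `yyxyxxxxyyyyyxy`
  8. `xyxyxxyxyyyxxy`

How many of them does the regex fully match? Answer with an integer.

8

1 → match
2 → match
3 → match
4 → match
5 → match
6 → match
7 → match
8 → match
Total matched: 8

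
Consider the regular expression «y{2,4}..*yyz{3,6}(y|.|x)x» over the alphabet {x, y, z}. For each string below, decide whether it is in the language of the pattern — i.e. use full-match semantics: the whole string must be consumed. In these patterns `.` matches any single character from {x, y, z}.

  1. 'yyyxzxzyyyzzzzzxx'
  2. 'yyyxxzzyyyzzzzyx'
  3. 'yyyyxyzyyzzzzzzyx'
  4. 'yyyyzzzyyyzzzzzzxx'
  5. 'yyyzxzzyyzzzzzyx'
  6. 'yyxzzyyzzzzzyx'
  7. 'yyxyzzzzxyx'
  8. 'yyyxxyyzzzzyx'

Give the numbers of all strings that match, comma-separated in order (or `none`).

1, 2, 3, 4, 5, 6, 8

1 → match
2 → match
3 → match
4 → match
5 → match
6 → match
7 → no match
8 → match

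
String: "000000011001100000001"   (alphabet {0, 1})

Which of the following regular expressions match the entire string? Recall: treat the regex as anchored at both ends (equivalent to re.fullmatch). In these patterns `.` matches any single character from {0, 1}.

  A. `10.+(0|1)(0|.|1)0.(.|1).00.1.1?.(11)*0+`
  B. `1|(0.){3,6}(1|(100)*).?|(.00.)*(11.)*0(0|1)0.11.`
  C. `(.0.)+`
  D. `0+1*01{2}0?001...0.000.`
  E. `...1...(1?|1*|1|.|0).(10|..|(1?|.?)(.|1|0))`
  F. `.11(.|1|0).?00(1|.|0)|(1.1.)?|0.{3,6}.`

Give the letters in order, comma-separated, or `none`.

A → no match — must start with "10"
B → no match
C → no match
D → match
E → no match
F → no match

D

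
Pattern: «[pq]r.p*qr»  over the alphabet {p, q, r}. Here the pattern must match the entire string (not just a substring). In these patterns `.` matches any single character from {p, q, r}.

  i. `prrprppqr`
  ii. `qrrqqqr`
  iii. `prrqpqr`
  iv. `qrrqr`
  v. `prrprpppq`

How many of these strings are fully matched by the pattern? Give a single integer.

i → no match
ii → no match
iii → no match
iv → match
v → no match — must end with `qr`
Total matched: 1

1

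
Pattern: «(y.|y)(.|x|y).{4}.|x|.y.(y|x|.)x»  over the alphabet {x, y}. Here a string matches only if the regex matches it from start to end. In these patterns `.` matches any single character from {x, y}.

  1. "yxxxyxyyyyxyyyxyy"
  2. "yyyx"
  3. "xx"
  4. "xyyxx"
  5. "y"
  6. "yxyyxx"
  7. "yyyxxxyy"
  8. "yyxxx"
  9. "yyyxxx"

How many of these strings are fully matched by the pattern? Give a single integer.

3

1 → no match
2. "yyyx" → no match
3. "xx" → no match
4. "xyyxx" → match
5. "y" → no match
6. "yxyyxx" → no match
7. "yyyxxxyy" → match
8. "yyxxx" → match
9. "yyyxxx" → no match
Total matched: 3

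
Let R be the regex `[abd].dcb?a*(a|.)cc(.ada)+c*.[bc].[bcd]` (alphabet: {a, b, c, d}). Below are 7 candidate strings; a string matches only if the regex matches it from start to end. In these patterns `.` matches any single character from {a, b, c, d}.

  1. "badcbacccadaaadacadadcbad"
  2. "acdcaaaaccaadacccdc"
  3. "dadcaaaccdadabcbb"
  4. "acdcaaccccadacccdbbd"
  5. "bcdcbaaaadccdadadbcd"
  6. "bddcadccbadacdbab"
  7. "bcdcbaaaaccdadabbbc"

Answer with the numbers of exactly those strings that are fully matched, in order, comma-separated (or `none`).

2, 3, 4, 5, 6, 7

1 → no match
2 → match
3 → match
4 → match
5 → match
6 → match
7 → match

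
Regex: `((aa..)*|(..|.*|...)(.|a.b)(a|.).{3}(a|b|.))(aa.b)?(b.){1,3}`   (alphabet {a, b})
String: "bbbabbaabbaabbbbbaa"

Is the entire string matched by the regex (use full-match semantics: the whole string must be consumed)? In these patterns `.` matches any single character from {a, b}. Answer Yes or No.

No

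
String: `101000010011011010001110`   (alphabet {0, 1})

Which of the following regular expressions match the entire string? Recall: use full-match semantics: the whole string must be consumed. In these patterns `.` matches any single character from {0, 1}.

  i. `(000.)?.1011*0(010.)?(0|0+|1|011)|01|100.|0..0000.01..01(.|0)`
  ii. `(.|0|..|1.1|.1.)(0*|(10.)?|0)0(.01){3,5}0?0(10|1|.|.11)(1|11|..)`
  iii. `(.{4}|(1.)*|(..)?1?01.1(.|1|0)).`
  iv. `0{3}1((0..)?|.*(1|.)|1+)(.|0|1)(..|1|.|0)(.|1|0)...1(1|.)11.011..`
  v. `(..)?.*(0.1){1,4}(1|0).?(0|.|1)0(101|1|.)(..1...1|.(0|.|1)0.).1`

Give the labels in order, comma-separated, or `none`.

ii

i → no match
ii → match
iii → no match
iv → no match — must start with `0`
v → no match — must end with `1`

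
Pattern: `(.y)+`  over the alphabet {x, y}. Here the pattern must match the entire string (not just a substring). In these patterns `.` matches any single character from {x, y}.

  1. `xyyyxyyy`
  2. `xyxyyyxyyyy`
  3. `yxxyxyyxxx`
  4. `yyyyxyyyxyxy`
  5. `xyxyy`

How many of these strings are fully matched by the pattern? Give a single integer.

1 → match
2 → no match
3 → no match — must end with `y`
4 → match
5 → no match
Total matched: 2

2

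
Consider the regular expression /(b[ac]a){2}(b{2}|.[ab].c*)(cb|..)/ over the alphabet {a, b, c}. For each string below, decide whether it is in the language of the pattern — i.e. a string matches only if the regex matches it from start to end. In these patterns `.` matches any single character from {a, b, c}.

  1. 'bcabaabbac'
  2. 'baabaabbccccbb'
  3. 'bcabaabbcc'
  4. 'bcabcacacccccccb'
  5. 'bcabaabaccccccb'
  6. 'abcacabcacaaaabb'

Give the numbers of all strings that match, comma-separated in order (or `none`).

1 → match
2 → match
3 → match
4 → match
5 → match
6 → no match — must start with 'b'

1, 2, 3, 4, 5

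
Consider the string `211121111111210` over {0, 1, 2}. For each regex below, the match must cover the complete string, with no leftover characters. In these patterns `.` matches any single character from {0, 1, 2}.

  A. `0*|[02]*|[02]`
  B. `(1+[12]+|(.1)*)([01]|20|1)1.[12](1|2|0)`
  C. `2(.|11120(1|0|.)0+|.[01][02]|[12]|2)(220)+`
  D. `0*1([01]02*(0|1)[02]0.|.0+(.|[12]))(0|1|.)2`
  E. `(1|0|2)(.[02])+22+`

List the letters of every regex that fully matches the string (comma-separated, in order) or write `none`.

B

A → no match
B → match
C → no match — must end with `220`
D → no match — must end with `2`
E → no match — must end with `2`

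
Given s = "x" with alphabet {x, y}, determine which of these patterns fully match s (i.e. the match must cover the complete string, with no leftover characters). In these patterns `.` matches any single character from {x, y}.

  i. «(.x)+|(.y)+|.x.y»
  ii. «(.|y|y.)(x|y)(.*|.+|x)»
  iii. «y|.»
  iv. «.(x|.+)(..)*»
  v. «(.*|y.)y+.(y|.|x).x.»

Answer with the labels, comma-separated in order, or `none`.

i → no match
ii → no match
iii → match
iv → no match
v → no match

iii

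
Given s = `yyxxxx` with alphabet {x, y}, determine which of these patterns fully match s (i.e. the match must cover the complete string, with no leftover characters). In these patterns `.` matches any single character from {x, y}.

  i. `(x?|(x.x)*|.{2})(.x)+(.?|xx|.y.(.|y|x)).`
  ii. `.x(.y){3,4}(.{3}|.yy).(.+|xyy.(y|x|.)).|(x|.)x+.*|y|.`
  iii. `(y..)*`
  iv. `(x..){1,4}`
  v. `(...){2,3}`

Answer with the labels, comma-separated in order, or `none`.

i, v

i → match
ii → no match
iii → no match
iv → no match — must start with `x`
v → match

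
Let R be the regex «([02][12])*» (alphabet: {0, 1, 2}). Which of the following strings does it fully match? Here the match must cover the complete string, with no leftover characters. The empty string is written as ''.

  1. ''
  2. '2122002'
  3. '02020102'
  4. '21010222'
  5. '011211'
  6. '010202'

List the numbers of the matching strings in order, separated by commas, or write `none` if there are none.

1, 3, 4, 6

1. '' → match
2. '2122002' → no match
3. '02020102' → match
4. '21010222' → match
5. '011211' → no match
6. '010202' → match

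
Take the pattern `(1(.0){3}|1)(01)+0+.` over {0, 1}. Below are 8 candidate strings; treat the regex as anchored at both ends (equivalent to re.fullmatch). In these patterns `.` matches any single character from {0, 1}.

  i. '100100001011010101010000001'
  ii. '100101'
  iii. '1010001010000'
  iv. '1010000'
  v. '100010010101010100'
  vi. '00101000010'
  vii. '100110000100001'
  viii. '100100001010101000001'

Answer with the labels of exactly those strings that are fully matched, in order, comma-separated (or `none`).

i → no match
ii → no match
iii → no match
iv → match
v → no match
vi → no match — must start with '1'
vii → no match
viii → match

iv, viii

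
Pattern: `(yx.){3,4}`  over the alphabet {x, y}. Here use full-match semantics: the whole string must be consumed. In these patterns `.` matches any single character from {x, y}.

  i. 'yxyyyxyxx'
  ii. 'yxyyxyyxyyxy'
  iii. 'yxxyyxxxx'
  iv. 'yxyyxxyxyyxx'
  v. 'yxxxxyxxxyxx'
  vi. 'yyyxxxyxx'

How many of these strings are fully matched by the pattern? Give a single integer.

2

i → no match
ii → match
iii → no match
iv → match
v → no match
vi → no match — must start with 'yx'
Total matched: 2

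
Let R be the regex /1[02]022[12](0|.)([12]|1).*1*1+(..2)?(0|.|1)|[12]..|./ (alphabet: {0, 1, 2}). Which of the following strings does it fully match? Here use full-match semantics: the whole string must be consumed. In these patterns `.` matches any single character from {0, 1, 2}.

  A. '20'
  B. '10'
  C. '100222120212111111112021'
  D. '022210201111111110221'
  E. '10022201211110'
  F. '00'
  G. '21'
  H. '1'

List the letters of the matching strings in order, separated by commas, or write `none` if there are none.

C, E, H

A → no match
B → no match
C → match
D → no match
E → match
F → no match
G → no match
H → match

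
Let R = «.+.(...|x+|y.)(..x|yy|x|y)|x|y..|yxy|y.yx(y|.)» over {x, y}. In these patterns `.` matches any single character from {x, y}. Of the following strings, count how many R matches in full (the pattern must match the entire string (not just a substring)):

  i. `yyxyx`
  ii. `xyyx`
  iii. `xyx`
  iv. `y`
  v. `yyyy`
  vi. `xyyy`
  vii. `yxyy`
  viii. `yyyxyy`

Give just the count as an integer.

1

i → no match
ii → no match
iii → no match
iv → no match
v → no match
vi → no match
vii → no match
viii → match
Total matched: 1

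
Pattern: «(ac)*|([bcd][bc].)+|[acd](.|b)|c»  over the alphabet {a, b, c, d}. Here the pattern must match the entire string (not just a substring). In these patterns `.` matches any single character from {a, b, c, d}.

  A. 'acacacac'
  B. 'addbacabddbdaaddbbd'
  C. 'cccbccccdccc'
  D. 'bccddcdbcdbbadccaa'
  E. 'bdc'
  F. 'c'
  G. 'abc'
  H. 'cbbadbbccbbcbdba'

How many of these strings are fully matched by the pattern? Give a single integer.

A. 'acacacac' → match
B → no match
C. 'cccbccccdccc' → match
D → no match
E. 'bdc' → no match
F. 'c' → match
G. 'abc' → no match
H → no match
Total matched: 3

3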